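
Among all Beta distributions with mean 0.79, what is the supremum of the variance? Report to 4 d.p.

For fixed mean μ the Beta variance is μ(1−μ)/(α+β+1), increasing as α+β decreases.
Its least upper bound (not attained) is μ(1−μ) = 0.79·0.21 = 0.1659.

0.1659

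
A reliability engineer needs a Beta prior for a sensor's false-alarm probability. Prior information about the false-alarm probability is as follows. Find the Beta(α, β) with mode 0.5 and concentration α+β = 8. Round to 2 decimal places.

For α,β>1 the mode is (α−1)/(α+β−2), so α = mode·(κ−2)+1 = 0.5×6+1 = 4.00.
And β = (1−mode)·(κ−2)+1 = 0.5×6+1 = 4.00.

α = 4.00, β = 4.00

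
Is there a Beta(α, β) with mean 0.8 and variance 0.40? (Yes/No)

For any Beta, Var(X) < E[X]·(1−E[X]).
Here μ(1−μ) = 0.8×0.2 = 0.16, and 0.40 ≥ 0.16.

No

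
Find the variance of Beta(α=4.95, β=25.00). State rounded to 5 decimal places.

0.00446

Var = αβ/[(α+β)²(α+β+1)] = (4.95×25.00)/(29.95²×30.95) = 123.7500/27762.227375 = 0.00446.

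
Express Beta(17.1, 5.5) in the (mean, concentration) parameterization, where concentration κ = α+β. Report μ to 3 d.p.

μ = 0.757, κ = 22.6

κ = α+β = 17.1+5.5 = 22.6; μ = α/κ = 17.1/22.6 = 0.757.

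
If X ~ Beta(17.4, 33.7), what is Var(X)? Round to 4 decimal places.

0.0043

Var = αβ/[(α+β)²(α+β+1)] = (17.4×33.7)/(51.1²×52.1) = 586.38/136044.041 = 0.0043.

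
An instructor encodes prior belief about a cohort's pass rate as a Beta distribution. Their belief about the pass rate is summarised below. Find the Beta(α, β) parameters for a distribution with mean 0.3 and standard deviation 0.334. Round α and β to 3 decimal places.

α = 0.265, β = 0.618

σ² = 0.334² = 0.111556.
With s = α+β, Var = μ(1−μ)/(s+1), so s+1 = (0.3×0.7)/0.111556 = 1.8825 and s = 0.8825.
α = μs = 0.265, β = (1−μ)s = 0.618.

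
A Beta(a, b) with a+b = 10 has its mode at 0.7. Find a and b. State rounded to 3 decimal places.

a = 6.600, b = 3.400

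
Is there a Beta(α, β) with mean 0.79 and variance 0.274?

No

The Beta variance bound is σ² < μ(1−μ).
Here μ(1−μ) = 0.79×0.21 = 0.1659, and 0.274 ≥ 0.1659.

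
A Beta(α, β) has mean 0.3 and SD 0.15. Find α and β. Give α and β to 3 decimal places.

α = 2.500, β = 5.833

Variance = 0.15² = 0.0225. The moment-matching identity α+β = μ(1−μ)/Var − 1 gives
α+β = 0.21/0.0225 − 1 = 8.3333, so α = μ·8.3333 = 2.500 and β = (1−μ)·8.3333 = 5.833.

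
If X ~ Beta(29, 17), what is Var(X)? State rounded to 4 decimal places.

Var = αβ/[(α+β)²(α+β+1)] = (29×17)/(46²×47) = 493/99452 = 0.0050.

0.0050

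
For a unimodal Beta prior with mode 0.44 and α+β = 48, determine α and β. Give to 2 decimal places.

α = 21.24, β = 26.76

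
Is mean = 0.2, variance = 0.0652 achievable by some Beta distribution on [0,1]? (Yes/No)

Yes

A Beta with mean μ has variance μ(1−μ)/(α+β+1) < μ(1−μ).
Here μ(1−μ) = 0.2×0.8 = 0.16, and 0.0652 < 0.16.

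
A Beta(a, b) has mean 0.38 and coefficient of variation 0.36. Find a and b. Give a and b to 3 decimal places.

a = 4.404, b = 7.185

Var = (CV·μ)² = (0.36×0.38)² = 0.018714.
a+b = μ(1−μ)/Var − 1 = 0.2356/0.018714 − 1 = 11.5893.
Thus a = 0.38·11.5893 = 4.404 and b = 0.62·11.5893 = 7.185.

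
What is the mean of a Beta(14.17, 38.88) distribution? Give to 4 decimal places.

0.2671

E[X] = α/(α+β) = 14.17/53.05 = 0.2671.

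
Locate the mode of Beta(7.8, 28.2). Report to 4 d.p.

0.2000

The density x^(α−1)(1−x)^(β−1) is maximised at (α−1)/(α+β−2) = 6.8/34.0 = 0.2000.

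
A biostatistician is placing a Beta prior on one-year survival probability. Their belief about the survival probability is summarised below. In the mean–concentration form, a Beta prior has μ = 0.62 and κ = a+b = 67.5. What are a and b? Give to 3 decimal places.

a = μκ = 0.62×67.5 = 41.850 and b = (1−μ)κ = 0.38×67.5 = 25.650.

a = 41.850, b = 25.650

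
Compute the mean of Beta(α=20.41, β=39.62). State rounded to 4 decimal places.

The Beta mean is α/(α+β) = 20.41/(20.41+39.62) = 0.3400.

0.3400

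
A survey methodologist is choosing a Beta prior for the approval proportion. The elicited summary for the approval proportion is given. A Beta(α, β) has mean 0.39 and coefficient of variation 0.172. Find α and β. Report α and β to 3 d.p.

α = 20.229, β = 31.641

Var = (CV·μ)² = (0.172×0.39)² = 0.004500.
α+β = μ(1−μ)/Var − 1 = 0.2379/0.004500 − 1 = 51.8699.
Thus α = 0.39·51.8699 = 20.229 and β = 0.61·51.8699 = 31.641.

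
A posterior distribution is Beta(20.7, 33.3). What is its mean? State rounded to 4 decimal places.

The Beta mean is α/(α+β) = 20.7/(20.7+33.3) = 0.3833.

0.3833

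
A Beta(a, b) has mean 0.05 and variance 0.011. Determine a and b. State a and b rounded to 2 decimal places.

Let s = a+b. The Beta variance is μ(1−μ)/(s+1).
So s+1 = μ(1−μ)/σ² = (0.05×0.95)/0.011 = 0.0475/0.011 = 4.3182, giving s = 3.3182.
Then a = μs = 0.05×3.3182 = 0.17 and b = (1−μ)s = 0.95×3.3182 = 3.15.

a = 0.17, b = 3.15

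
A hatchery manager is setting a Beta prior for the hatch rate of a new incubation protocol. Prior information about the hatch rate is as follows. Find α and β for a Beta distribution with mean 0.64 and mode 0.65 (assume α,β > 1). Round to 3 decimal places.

Let s = α+β. Mean gives α = μs = 0.64s; mode gives (α−1)/(s−2) = 0.65.
Substituting: 0.64s − 1 = 0.65(s−2) = 0.65s − 1.30, so -0.01s = -0.30 and s = 30.0000.
Then α = 0.64×30.0000 = 19.200 and β = s−α = 10.800.

α = 19.200, β = 10.800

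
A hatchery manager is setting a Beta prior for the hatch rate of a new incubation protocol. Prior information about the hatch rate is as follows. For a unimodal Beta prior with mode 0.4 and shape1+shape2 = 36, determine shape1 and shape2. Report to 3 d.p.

For shape1,shape2>1 the mode is (shape1−1)/(shape1+shape2−2), so shape1 = mode·(κ−2)+1 = 0.4×34+1 = 14.600.
And shape2 = (1−mode)·(κ−2)+1 = 0.6×34+1 = 21.400.

shape1 = 14.600, shape2 = 21.400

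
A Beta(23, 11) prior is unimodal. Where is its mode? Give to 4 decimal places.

0.6875

The density x^(α−1)(1−x)^(β−1) is maximised at (α−1)/(α+β−2) = 22/32 = 0.6875.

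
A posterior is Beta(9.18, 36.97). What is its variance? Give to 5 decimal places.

0.00338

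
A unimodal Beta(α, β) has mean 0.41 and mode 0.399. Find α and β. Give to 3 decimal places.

α = 7.529, β = 10.835

With s = α+β: μ = α/s and mode = (α−1)/(s−2). Eliminating α = μs,
μs − 1 = m(s−2) ⇒ s(μ−m) = 1−2m ⇒ s = 0.202/0.011 = 18.3636.
So α = μs = 7.529, β = (1−μ)s = 10.835.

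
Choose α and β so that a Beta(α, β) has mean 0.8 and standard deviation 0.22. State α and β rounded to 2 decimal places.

α = 1.84, β = 0.46

First σ² = 0.0484. Setting α = μn, β = (1−μ)n with n = α+β,
μ(1−μ)/(n+1) = 0.0484 ⇒ n+1 = 0.16/0.0484 = 3.3058 ⇒ n = 2.3058.
Hence α = 0.8×2.3058 = 1.84, β = 0.2×2.3058 = 0.46.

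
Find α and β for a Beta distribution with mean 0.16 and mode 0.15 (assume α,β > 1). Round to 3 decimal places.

α = 11.200, β = 58.800

Let s = α+β. Mean gives α = μs = 0.16s; mode gives (α−1)/(s−2) = 0.15.
Substituting: 0.16s − 1 = 0.15(s−2) = 0.15s − 0.30, so 0.01s = 0.70 and s = 70.0000.
Then α = 0.16×70.0000 = 11.200 and β = s−α = 58.800.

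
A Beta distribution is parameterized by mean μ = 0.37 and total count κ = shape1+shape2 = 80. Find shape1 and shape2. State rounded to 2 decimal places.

shape1 = 29.60, shape2 = 50.40

shape1 = μκ = 0.37×80 = 29.60 and shape2 = (1−μ)κ = 0.63×80 = 50.40.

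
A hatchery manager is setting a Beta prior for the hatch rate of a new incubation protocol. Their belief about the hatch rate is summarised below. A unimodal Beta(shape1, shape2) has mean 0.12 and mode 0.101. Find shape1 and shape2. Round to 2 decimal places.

shape1 = 5.04, shape2 = 36.96

Let s = shape1+shape2. Mean gives shape1 = μs = 0.12s; mode gives (shape1−1)/(s−2) = 0.101.
Substituting: 0.12s − 1 = 0.101(s−2) = 0.101s − 0.202, so 0.019s = 0.798 and s = 42.0000.
Then shape1 = 0.12×42.0000 = 5.04 and shape2 = s−shape1 = 36.96.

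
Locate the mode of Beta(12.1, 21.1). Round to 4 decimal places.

0.3558

With α,β > 1, mode = (α−1)/(α+β−2) = 11.1/31.2 = 0.3558.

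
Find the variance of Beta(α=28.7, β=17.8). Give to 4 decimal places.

μ = 28.7/46.5 = 0.617204; Var = μ(1−μ)/(α+β+1) = 0.2362632/47.5 = 0.0050.

0.0050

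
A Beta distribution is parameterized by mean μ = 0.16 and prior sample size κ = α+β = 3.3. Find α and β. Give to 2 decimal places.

α = μκ = 0.16×3.3 = 0.53 and β = (1−μ)κ = 0.84×3.3 = 2.77.

α = 0.53, β = 2.77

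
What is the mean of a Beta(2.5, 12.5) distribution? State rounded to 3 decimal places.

0.167

The Beta mean is α/(α+β) = 2.5/(2.5+12.5) = 0.167.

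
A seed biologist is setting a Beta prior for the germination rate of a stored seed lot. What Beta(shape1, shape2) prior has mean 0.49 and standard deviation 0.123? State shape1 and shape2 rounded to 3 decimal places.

shape1 = 7.604, shape2 = 7.914

σ² = 0.123² = 0.015129.
With s = shape1+shape2, Var = μ(1−μ)/(s+1), so s+1 = (0.49×0.51)/0.015129 = 16.5179 and s = 15.5179.
shape1 = μs = 7.604, shape2 = (1−μ)s = 7.914.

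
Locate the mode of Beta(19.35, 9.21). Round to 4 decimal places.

0.6909

With α,β > 1, mode = (α−1)/(α+β−2) = 18.35/26.56 = 0.6909.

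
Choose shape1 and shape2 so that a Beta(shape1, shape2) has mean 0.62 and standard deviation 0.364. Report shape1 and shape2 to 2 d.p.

Variance = 0.364² = 0.132496. The moment-matching identity shape1+shape2 = μ(1−μ)/Var − 1 gives
shape1+shape2 = 0.2356/0.132496 − 1 = 0.7782, so shape1 = μ·0.7782 = 0.48 and shape2 = (1−μ)·0.7782 = 0.30.

shape1 = 0.48, shape2 = 0.30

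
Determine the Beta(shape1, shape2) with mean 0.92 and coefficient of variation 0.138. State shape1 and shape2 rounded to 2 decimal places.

σ = CV·μ = 0.138×0.92 = 0.12696, so σ² = 0.016119.
s+1 = μ(1−μ)/σ² = 0.0736/0.016119 = 4.5661, so s = shape1+shape2 = 3.5661.
shape1 = μs = 3.28, shape2 = (1−μ)s = 0.29.

shape1 = 3.28, shape2 = 0.29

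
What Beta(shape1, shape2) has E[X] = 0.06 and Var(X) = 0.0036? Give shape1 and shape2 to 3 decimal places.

Write ν = shape1+shape2; then shape1 = μν and Var = μ(1−μ)/(ν+1).
ν = μ(1−μ)/Var − 1 = 0.0564/0.0036 − 1 = 14.6667.
shape1 = 0.06·14.6667 = 0.880, shape2 = 0.94·14.6667 = 13.787.

shape1 = 0.880, shape2 = 13.787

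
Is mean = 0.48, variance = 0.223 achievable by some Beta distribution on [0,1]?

For any Beta, Var(X) < E[X]·(1−E[X]).
Here μ(1−μ) = 0.48×0.52 = 0.2496, and 0.223 < 0.2496.

Yes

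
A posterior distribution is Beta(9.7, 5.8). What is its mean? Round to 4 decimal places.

0.6258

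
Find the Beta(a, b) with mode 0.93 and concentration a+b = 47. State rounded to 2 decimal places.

a = 42.85, b = 4.15

For a,b>1 the mode is (a−1)/(a+b−2), so a = mode·(κ−2)+1 = 0.93×45+1 = 42.85.
And b = (1−mode)·(κ−2)+1 = 0.07×45+1 = 4.15.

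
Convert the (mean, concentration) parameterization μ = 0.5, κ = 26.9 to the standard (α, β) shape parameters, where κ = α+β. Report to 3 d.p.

Split κ in proportion μ : (1−μ): α = 0.5·26.9 = 13.450, β = 26.9 − 13.450 = 13.450.

α = 13.450, β = 13.450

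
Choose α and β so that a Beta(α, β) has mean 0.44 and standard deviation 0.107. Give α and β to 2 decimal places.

σ² = 0.107² = 0.011449.
With s = α+β, Var = μ(1−μ)/(s+1), so s+1 = (0.44×0.56)/0.011449 = 21.5215 and s = 20.5215.
α = μs = 9.03, β = (1−μ)s = 11.49.

α = 9.03, β = 11.49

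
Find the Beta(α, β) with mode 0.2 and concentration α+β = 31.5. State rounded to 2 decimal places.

For α,β>1 the mode is (α−1)/(α+β−2), so α = mode·(κ−2)+1 = 0.2×29.5+1 = 6.90.
And β = (1−mode)·(κ−2)+1 = 0.8×29.5+1 = 24.60.

α = 6.90, β = 24.60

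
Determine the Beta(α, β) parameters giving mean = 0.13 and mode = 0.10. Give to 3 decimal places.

With s = α+β: μ = α/s and mode = (α−1)/(s−2). Eliminating α = μs,
μs − 1 = m(s−2) ⇒ s(μ−m) = 1−2m ⇒ s = 0.80/0.03 = 26.6667.
So α = μs = 3.467, β = (1−μ)s = 23.200.

α = 3.467, β = 23.200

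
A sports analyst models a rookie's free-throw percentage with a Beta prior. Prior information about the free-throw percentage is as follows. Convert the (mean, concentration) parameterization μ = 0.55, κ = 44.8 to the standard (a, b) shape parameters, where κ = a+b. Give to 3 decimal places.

Split κ in proportion μ : (1−μ): a = 0.55·44.8 = 24.640, b = 44.8 − 24.640 = 20.160.

a = 24.640, b = 20.160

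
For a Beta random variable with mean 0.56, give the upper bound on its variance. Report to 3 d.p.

0.246

For fixed mean μ the Beta variance is μ(1−μ)/(α+β+1), increasing as α+β decreases.
Its least upper bound (not attained) is μ(1−μ) = 0.56·0.44 = 0.246.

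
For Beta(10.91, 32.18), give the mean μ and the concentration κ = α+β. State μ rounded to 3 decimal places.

μ = 0.253, κ = 43.09

κ = α+β = 10.91+32.18 = 43.09; μ = α/κ = 10.91/43.09 = 0.253.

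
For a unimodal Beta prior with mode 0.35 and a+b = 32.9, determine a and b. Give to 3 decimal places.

For a,b>1 the mode is (a−1)/(a+b−2), so a = mode·(κ−2)+1 = 0.35×30.9+1 = 11.815.
And b = (1−mode)·(κ−2)+1 = 0.65×30.9+1 = 21.085.

a = 11.815, b = 21.085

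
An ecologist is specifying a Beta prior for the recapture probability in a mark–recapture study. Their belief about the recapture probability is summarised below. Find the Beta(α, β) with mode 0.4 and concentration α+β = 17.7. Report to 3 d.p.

For α,β>1 the mode is (α−1)/(α+β−2), so α = mode·(κ−2)+1 = 0.4×15.7+1 = 7.280.
And β = (1−mode)·(κ−2)+1 = 0.6×15.7+1 = 10.420.

α = 7.280, β = 10.420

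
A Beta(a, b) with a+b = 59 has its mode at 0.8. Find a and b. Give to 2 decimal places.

a = 46.60, b = 12.40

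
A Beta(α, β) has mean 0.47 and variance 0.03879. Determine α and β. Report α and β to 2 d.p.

α = 2.55, β = 2.87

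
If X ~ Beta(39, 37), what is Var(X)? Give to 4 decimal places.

0.0032

Var = αβ/[(α+β)²(α+β+1)] = (39×37)/(76²×77) = 1443/444752 = 0.0032.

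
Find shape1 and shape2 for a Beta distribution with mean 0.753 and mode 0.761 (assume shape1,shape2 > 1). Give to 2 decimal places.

shape1 = 49.13, shape2 = 16.12

Let s = shape1+shape2. Mean gives shape1 = μs = 0.753s; mode gives (shape1−1)/(s−2) = 0.761.
Substituting: 0.753s − 1 = 0.761(s−2) = 0.761s − 1.522, so -0.008s = -0.522 and s = 65.2500.
Then shape1 = 0.753×65.2500 = 49.13 and shape2 = s−shape1 = 16.12.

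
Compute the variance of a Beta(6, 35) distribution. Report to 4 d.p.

0.0030

Var = αβ/[(α+β)²(α+β+1)] = (6×35)/(41²×42) = 210/70602 = 0.0030.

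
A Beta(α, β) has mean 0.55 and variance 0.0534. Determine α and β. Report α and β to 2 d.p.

Write ν = α+β; then α = μν and Var = μ(1−μ)/(ν+1).
ν = μ(1−μ)/Var − 1 = 0.2475/0.0534 − 1 = 3.6348.
α = 0.55·3.6348 = 2.00, β = 0.45·3.6348 = 1.64.

α = 2.00, β = 1.64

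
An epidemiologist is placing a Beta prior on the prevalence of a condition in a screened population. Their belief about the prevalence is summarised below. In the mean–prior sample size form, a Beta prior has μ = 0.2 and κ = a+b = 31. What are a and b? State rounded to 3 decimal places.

a = 6.200, b = 24.800

Split κ in proportion μ : (1−μ): a = 0.2·31 = 6.200, b = 31 − 6.200 = 24.800.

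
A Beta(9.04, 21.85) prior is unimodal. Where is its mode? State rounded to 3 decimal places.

0.278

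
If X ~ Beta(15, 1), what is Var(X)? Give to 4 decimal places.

μ = 15/16 = 0.937500; Var = μ(1−μ)/(α+β+1) = 0.0585938/17 = 0.0034.

0.0034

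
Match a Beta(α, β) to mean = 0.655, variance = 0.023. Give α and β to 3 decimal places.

α = 5.780, β = 3.045

Write ν = α+β; then α = μν and Var = μ(1−μ)/(ν+1).
ν = μ(1−μ)/Var − 1 = 0.225975/0.023 − 1 = 8.8250.
α = 0.655·8.8250 = 5.780, β = 0.345·8.8250 = 3.045.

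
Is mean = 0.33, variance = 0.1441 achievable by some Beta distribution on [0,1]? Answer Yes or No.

Yes

A Beta with mean μ has variance μ(1−μ)/(α+β+1) < μ(1−μ).
Here μ(1−μ) = 0.33×0.67 = 0.2211, and 0.1441 < 0.2211.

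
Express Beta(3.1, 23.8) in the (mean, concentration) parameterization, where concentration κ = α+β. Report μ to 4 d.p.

κ = α+β = 3.1+23.8 = 26.9; μ = α/κ = 3.1/26.9 = 0.1152.

μ = 0.1152, κ = 26.9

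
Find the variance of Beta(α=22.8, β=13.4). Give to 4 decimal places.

0.0063

Var = αβ/[(α+β)²(α+β+1)] = (22.8×13.4)/(36.2²×37.2) = 305.52/48748.368 = 0.0063.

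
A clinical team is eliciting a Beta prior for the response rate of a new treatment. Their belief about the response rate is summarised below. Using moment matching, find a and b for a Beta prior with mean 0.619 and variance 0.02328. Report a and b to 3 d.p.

a = 5.652, b = 3.479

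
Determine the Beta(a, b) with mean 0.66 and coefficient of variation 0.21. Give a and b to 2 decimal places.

a = 7.05, b = 3.63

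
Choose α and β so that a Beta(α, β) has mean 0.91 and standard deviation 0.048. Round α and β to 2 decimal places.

α = 31.44, β = 3.11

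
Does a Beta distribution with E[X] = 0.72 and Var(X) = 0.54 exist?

For any Beta, Var(X) < E[X]·(1−E[X]).
Here μ(1−μ) = 0.72×0.28 = 0.2016, and 0.54 ≥ 0.2016.

No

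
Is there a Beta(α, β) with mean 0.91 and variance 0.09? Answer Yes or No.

No

The Beta variance bound is σ² < μ(1−μ).
Here μ(1−μ) = 0.91×0.09 = 0.0819, and 0.09 ≥ 0.0819.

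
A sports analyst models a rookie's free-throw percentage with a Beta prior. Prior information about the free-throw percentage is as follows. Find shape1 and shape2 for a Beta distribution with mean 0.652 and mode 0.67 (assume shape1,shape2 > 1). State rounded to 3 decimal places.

Let s = shape1+shape2. Mean gives shape1 = μs = 0.652s; mode gives (shape1−1)/(s−2) = 0.67.
Substituting: 0.652s − 1 = 0.67(s−2) = 0.67s − 1.34, so -0.018s = -0.34 and s = 18.8889.
Then shape1 = 0.652×18.8889 = 12.316 and shape2 = s−shape1 = 6.573.

shape1 = 12.316, shape2 = 6.573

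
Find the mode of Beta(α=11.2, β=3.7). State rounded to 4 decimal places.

With α,β > 1, mode = (α−1)/(α+β−2) = 10.2/12.9 = 0.7907.

0.7907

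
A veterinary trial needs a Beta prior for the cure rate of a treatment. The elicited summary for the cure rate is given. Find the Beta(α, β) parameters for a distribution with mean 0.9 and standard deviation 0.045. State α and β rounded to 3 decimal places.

σ² = 0.045² = 0.002025.
With s = α+β, Var = μ(1−μ)/(s+1), so s+1 = (0.9×0.1)/0.002025 = 44.4444 and s = 43.4444.
α = μs = 39.100, β = (1−μ)s = 4.344.

α = 39.100, β = 4.344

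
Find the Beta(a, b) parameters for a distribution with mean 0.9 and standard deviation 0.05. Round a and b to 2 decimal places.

Variance = 0.05² = 0.0025. The moment-matching identity a+b = μ(1−μ)/Var − 1 gives
a+b = 0.09/0.0025 − 1 = 35.0000, so a = μ·35.0000 = 31.50 and b = (1−μ)·35.0000 = 3.50.

a = 31.50, b = 3.50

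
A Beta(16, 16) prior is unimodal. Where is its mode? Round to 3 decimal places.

0.500

The density x^(α−1)(1−x)^(β−1) is maximised at (α−1)/(α+β−2) = 15/30 = 0.500.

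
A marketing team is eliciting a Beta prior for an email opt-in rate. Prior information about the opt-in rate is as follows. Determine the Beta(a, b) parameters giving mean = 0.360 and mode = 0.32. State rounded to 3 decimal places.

a = 3.240, b = 5.760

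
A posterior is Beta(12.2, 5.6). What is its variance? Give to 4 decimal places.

α+β = 17.8 and αβ = 68.32, so Var = αβ/[(α+β)²(α+β+1)] = 68.32/5956.592 = 0.0115.

0.0115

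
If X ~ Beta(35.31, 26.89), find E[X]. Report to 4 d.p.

0.5677

The Beta mean is α/(α+β) = 35.31/(35.31+26.89) = 0.5677.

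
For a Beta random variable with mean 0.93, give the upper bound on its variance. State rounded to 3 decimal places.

Var = μ(1−μ)/(α+β+1), which approaches μ(1−μ) as α+β → 0.
So the supremum is μ(1−μ) = 0.93×0.07 = 0.065.

0.065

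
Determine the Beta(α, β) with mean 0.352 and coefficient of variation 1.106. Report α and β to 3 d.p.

α = 0.178, β = 0.327

Var = (CV·μ)² = (1.106×0.352)² = 0.151564.
α+β = μ(1−μ)/Var − 1 = 0.228096/0.151564 − 1 = 0.5050.
Thus α = 0.352·0.5050 = 0.178 and β = 0.648·0.5050 = 0.327.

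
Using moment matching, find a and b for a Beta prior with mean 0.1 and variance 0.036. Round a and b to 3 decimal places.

a = 0.150, b = 1.350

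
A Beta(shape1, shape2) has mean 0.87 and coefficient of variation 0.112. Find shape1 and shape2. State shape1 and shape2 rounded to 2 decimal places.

shape1 = 9.49, shape2 = 1.42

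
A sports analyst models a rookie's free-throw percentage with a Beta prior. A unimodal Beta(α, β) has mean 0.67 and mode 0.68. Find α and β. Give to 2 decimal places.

Let s = α+β. Mean gives α = μs = 0.67s; mode gives (α−1)/(s−2) = 0.68.
Substituting: 0.67s − 1 = 0.68(s−2) = 0.68s − 1.36, so -0.01s = -0.36 and s = 36.0000.
Then α = 0.67×36.0000 = 24.12 and β = s−α = 11.88.

α = 24.12, β = 11.88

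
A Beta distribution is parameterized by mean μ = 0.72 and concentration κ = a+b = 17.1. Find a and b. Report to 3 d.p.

a = 12.312, b = 4.788

Split κ in proportion μ : (1−μ): a = 0.72·17.1 = 12.312, b = 17.1 − 12.312 = 4.788.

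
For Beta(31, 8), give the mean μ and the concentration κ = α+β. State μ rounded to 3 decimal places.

κ = α+β = 31+8 = 39; μ = α/κ = 31/39 = 0.795.

μ = 0.795, κ = 39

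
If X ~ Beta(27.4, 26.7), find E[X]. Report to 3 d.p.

E[X] = α/(α+β) = 27.4/54.1 = 0.506.

0.506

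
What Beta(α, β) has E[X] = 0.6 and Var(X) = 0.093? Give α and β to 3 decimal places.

α = 0.948, β = 0.632

Write ν = α+β; then α = μν and Var = μ(1−μ)/(ν+1).
ν = μ(1−μ)/Var − 1 = 0.24/0.093 − 1 = 1.5806.
α = 0.6·1.5806 = 0.948, β = 0.4·1.5806 = 0.632.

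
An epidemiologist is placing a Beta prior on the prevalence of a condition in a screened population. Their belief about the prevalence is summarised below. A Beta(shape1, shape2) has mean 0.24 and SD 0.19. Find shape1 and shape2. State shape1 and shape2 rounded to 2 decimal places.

shape1 = 0.97, shape2 = 3.08

σ² = 0.19² = 0.0361.
With s = shape1+shape2, Var = μ(1−μ)/(s+1), so s+1 = (0.24×0.76)/0.0361 = 5.0526 and s = 4.0526.
shape1 = μs = 0.97, shape2 = (1−μ)s = 3.08.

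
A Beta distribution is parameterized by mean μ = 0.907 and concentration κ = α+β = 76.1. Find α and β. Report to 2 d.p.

α = 69.02, β = 7.08

α = μκ = 0.907×76.1 = 69.02 and β = (1−μ)κ = 0.093×76.1 = 7.08.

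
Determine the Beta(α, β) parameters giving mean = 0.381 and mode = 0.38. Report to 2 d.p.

α = 91.44, β = 148.56

With s = α+β: μ = α/s and mode = (α−1)/(s−2). Eliminating α = μs,
μs − 1 = m(s−2) ⇒ s(μ−m) = 1−2m ⇒ s = 0.24/0.001 = 240.0000.
So α = μs = 91.44, β = (1−μ)s = 148.56.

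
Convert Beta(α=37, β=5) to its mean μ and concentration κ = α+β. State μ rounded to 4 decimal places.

μ = 0.8810, κ = 42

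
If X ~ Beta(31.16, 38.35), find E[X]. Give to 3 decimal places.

0.448

E[X] = α/(α+β) = 31.16/69.51 = 0.448.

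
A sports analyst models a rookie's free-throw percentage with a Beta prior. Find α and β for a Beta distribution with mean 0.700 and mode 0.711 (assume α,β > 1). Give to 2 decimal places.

α = 26.85, β = 11.51

Let s = α+β. Mean gives α = μs = 0.700s; mode gives (α−1)/(s−2) = 0.711.
Substituting: 0.700s − 1 = 0.711(s−2) = 0.711s − 1.422, so -0.011s = -0.422 and s = 38.3636.
Then α = 0.700×38.3636 = 26.85 and β = s−α = 11.51.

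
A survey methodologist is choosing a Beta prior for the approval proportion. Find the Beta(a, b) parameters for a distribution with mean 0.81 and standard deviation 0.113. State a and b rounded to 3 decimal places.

a = 8.953, b = 2.100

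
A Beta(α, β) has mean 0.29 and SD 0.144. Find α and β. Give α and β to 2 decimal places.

First σ² = 0.020736. Setting α = μn, β = (1−μ)n with n = α+β,
μ(1−μ)/(n+1) = 0.020736 ⇒ n+1 = 0.2059/0.020736 = 9.9296 ⇒ n = 8.9296.
Hence α = 0.29×8.9296 = 2.59, β = 0.71×8.9296 = 6.34.

α = 2.59, β = 6.34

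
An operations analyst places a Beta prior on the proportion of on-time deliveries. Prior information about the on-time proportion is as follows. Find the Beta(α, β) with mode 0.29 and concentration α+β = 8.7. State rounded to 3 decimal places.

α = 2.943, β = 5.757

Since the density peak of Beta(α,β) is at (α−1)/(α+β−2),
α = 1 + 0.29(8.7−2) = 2.943 and β = 8.7 − 2.943 = 5.757.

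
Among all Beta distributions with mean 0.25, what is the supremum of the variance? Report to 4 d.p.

For fixed mean μ the Beta variance is μ(1−μ)/(α+β+1), increasing as α+β decreases.
Its least upper bound (not attained) is μ(1−μ) = 0.25·0.75 = 0.1875.

0.1875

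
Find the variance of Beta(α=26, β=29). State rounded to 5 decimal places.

Var = αβ/[(α+β)²(α+β+1)] = (26×29)/(55²×56) = 754/169400 = 0.00445.

0.00445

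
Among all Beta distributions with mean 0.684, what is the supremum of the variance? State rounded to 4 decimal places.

Var = μ(1−μ)/(α+β+1), which approaches μ(1−μ) as α+β → 0.
So the supremum is μ(1−μ) = 0.684×0.316 = 0.2161.

0.2161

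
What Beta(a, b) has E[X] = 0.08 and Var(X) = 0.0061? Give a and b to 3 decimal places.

a = 0.885, b = 10.180

Let s = a+b. The Beta variance is μ(1−μ)/(s+1).
So s+1 = μ(1−μ)/σ² = (0.08×0.92)/0.0061 = 0.0736/0.0061 = 12.0656, giving s = 11.0656.
Then a = μs = 0.08×11.0656 = 0.885 and b = (1−μ)s = 0.92×11.0656 = 10.180.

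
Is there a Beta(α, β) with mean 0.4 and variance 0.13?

Yes

A Beta with mean μ has variance μ(1−μ)/(α+β+1) < μ(1−μ).
Here μ(1−μ) = 0.4×0.6 = 0.24, and 0.13 < 0.24.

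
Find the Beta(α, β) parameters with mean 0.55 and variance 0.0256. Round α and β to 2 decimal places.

Write ν = α+β; then α = μν and Var = μ(1−μ)/(ν+1).
ν = μ(1−μ)/Var − 1 = 0.2475/0.0256 − 1 = 8.6680.
α = 0.55·8.6680 = 4.77, β = 0.45·8.6680 = 3.90.

α = 4.77, β = 3.90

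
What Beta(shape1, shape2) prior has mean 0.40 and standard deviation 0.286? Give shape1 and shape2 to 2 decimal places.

shape1 = 0.77, shape2 = 1.16

Variance = 0.286² = 0.081796. The moment-matching identity shape1+shape2 = μ(1−μ)/Var − 1 gives
shape1+shape2 = 0.2400/0.081796 − 1 = 1.9341, so shape1 = μ·1.9341 = 0.77 and shape2 = (1−μ)·1.9341 = 1.16.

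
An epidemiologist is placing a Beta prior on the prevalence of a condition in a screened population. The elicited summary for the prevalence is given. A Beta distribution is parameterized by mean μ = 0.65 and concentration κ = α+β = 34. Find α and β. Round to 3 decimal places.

α = 22.100, β = 11.900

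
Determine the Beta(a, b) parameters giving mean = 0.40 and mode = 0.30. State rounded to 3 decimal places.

Let s = a+b. Mean gives a = μs = 0.40s; mode gives (a−1)/(s−2) = 0.30.
Substituting: 0.40s − 1 = 0.30(s−2) = 0.30s − 0.60, so 0.10s = 0.40 and s = 4.0000.
Then a = 0.40×4.0000 = 1.600 and b = s−a = 2.400.

a = 1.600, b = 2.400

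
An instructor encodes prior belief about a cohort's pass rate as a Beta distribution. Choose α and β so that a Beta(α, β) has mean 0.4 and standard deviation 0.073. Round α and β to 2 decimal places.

Variance = 0.073² = 0.005329. The moment-matching identity α+β = μ(1−μ)/Var − 1 gives
α+β = 0.24/0.005329 − 1 = 44.0366, so α = μ·44.0366 = 17.61 and β = (1−μ)·44.0366 = 26.42.

α = 17.61, β = 26.42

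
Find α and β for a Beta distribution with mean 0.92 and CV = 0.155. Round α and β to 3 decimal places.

α = 2.410, β = 0.210

σ = CV·μ = 0.155×0.92 = 0.14260, so σ² = 0.020335.
s+1 = μ(1−μ)/σ² = 0.0736/0.020335 = 3.6194, so s = α+β = 2.6194.
α = μs = 2.410, β = (1−μ)s = 0.210.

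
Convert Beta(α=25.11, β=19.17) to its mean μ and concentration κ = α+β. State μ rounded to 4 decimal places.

κ = α+β = 25.11+19.17 = 44.28; μ = α/κ = 25.11/44.28 = 0.5671.

μ = 0.5671, κ = 44.28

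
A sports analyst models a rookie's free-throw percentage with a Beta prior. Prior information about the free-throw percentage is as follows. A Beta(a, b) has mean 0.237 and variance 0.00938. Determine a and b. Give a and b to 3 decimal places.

By moment matching, a+b = μ(1−μ)/σ² − 1 = (0.237·0.763)/0.00938 − 1 = 19.2784 − 1 = 18.2784.
Since a/(a+b) = μ, a = 0.237·18.2784 = 4.332 and b = 0.763·18.2784 = 13.946.

a = 4.332, b = 13.946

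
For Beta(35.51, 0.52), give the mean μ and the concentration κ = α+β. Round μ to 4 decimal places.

κ = α+β = 35.51+0.52 = 36.03; μ = α/κ = 35.51/36.03 = 0.9856.

μ = 0.9856, κ = 36.03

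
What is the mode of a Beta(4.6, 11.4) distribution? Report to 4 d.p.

0.2571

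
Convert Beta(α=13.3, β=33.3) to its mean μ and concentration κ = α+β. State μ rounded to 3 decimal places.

μ = 0.285, κ = 46.6

κ = α+β = 13.3+33.3 = 46.6; μ = α/κ = 13.3/46.6 = 0.285.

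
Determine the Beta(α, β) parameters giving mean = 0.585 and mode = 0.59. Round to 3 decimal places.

With s = α+β: μ = α/s and mode = (α−1)/(s−2). Eliminating α = μs,
μs − 1 = m(s−2) ⇒ s(μ−m) = 1−2m ⇒ s = -0.18/-0.005 = 36.0000.
So α = μs = 21.060, β = (1−μ)s = 14.940.

α = 21.060, β = 14.940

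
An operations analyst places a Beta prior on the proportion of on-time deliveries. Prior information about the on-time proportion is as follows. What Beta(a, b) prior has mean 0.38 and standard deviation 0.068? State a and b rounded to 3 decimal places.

a = 18.982, b = 30.970

σ² = 0.068² = 0.004624.
With s = a+b, Var = μ(1−μ)/(s+1), so s+1 = (0.38×0.62)/0.004624 = 50.9516 and s = 49.9516.
a = μs = 18.982, b = (1−μ)s = 30.970.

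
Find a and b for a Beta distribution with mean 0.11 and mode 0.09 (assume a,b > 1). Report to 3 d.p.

With s = a+b: μ = a/s and mode = (a−1)/(s−2). Eliminating a = μs,
μs − 1 = m(s−2) ⇒ s(μ−m) = 1−2m ⇒ s = 0.82/0.02 = 41.0000.
So a = μs = 4.510, b = (1−μ)s = 36.490.

a = 4.510, b = 36.490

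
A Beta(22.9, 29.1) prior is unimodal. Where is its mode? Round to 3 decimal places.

0.438

The density x^(α−1)(1−x)^(β−1) is maximised at (α−1)/(α+β−2) = 21.9/50.0 = 0.438.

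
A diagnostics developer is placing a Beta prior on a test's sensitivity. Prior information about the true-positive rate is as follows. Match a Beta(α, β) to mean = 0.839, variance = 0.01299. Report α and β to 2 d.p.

Let s = α+β. The Beta variance is μ(1−μ)/(s+1).
So s+1 = μ(1−μ)/σ² = (0.839×0.161)/0.01299 = 0.135079/0.01299 = 10.3987, giving s = 9.3987.
Then α = μs = 0.839×9.3987 = 7.89 and β = (1−μ)s = 0.161×9.3987 = 1.51.

α = 7.89, β = 1.51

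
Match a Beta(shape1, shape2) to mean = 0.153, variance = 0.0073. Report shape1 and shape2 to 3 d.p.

shape1 = 2.563, shape2 = 14.189

Let s = shape1+shape2. The Beta variance is μ(1−μ)/(s+1).
So s+1 = μ(1−μ)/σ² = (0.153×0.847)/0.0073 = 0.129591/0.0073 = 17.7522, giving s = 16.7522.
Then shape1 = μs = 0.153×16.7522 = 2.563 and shape2 = (1−μ)s = 0.847×16.7522 = 14.189.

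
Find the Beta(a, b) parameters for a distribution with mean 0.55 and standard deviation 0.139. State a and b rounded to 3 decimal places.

First σ² = 0.019321. Setting a = μn, b = (1−μ)n with n = a+b,
μ(1−μ)/(n+1) = 0.019321 ⇒ n+1 = 0.2475/0.019321 = 12.8099 ⇒ n = 11.8099.
Hence a = 0.55×11.8099 = 6.495, b = 0.45×11.8099 = 5.314.

a = 6.495, b = 5.314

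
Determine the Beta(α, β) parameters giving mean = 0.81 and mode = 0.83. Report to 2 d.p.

α = 26.73, β = 6.27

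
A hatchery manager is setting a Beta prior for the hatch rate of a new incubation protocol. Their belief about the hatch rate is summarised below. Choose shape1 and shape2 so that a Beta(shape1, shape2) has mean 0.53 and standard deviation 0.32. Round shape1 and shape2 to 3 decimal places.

Variance = 0.32² = 0.1024. The moment-matching identity shape1+shape2 = μ(1−μ)/Var − 1 gives
shape1+shape2 = 0.2491/0.1024 − 1 = 1.4326, so shape1 = μ·1.4326 = 0.759 and shape2 = (1−μ)·1.4326 = 0.673.

shape1 = 0.759, shape2 = 0.673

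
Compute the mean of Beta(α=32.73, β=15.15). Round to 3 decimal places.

0.684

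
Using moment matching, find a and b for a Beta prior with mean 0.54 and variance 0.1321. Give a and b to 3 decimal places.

Let s = a+b. The Beta variance is μ(1−μ)/(s+1).
So s+1 = μ(1−μ)/σ² = (0.54×0.46)/0.1321 = 0.2484/0.1321 = 1.8804, giving s = 0.8804.
Then a = μs = 0.54×0.8804 = 0.475 and b = (1−μ)s = 0.46×0.8804 = 0.405.

a = 0.475, b = 0.405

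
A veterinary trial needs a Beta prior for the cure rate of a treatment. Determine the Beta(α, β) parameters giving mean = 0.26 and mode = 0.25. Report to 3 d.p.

With s = α+β: μ = α/s and mode = (α−1)/(s−2). Eliminating α = μs,
μs − 1 = m(s−2) ⇒ s(μ−m) = 1−2m ⇒ s = 0.50/0.01 = 50.0000.
So α = μs = 13.000, β = (1−μ)s = 37.000.

α = 13.000, β = 37.000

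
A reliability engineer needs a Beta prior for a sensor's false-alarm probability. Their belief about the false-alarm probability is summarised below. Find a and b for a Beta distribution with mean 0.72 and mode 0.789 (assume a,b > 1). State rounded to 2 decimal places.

a = 6.03, b = 2.35

With s = a+b: μ = a/s and mode = (a−1)/(s−2). Eliminating a = μs,
μs − 1 = m(s−2) ⇒ s(μ−m) = 1−2m ⇒ s = -0.578/-0.069 = 8.3768.
So a = μs = 6.03, b = (1−μ)s = 2.35.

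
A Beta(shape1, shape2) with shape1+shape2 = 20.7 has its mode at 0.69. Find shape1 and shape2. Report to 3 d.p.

shape1 = 13.903, shape2 = 6.797

Mode = (shape1−1)/(κ−2) with κ = shape1+shape2, so shape1−1 = 0.69·18.7 = 12.903.
shape1 = 13.903; shape2 = κ − shape1 = 6.797.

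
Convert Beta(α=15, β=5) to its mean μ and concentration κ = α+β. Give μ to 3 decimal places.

μ = 0.750, κ = 20

κ = α+β = 15+5 = 20; μ = α/κ = 15/20 = 0.750.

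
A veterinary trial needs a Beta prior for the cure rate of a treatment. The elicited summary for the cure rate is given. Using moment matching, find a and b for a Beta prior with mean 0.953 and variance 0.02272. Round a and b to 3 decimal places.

a = 0.926, b = 0.046

Write ν = a+b; then a = μν and Var = μ(1−μ)/(ν+1).
ν = μ(1−μ)/Var − 1 = 0.044791/0.02272 − 1 = 0.9714.
a = 0.953·0.9714 = 0.926, b = 0.047·0.9714 = 0.046.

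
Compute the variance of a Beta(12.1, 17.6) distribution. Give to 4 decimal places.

Var = αβ/[(α+β)²(α+β+1)] = (12.1×17.6)/(29.7²×30.7) = 212.96/27080.163 = 0.0079.

0.0079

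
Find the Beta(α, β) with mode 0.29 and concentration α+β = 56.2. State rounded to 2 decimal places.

α = 16.72, β = 39.48

For α,β>1 the mode is (α−1)/(α+β−2), so α = mode·(κ−2)+1 = 0.29×54.2+1 = 16.72.
And β = (1−mode)·(κ−2)+1 = 0.71×54.2+1 = 39.48.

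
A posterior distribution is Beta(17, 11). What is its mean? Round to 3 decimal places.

0.607

The Beta mean is α/(α+β) = 17/(17+11) = 0.607.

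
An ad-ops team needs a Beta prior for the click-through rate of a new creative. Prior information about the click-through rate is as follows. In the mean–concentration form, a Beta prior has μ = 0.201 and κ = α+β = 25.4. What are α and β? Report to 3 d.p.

α = 5.105, β = 20.295

Split κ in proportion μ : (1−μ): α = 0.201·25.4 = 5.105, β = 25.4 − 5.105 = 20.295.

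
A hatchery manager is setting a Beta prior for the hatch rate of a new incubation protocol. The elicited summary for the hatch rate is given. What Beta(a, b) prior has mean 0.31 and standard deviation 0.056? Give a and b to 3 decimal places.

a = 20.834, b = 46.373

Variance = 0.056² = 0.003136. The moment-matching identity a+b = μ(1−μ)/Var − 1 gives
a+b = 0.2139/0.003136 − 1 = 67.2079, so a = μ·67.2079 = 20.834 and b = (1−μ)·67.2079 = 46.373.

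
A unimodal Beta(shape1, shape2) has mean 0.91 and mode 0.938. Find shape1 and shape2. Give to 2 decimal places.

With s = shape1+shape2: μ = shape1/s and mode = (shape1−1)/(s−2). Eliminating shape1 = μs,
μs − 1 = m(s−2) ⇒ s(μ−m) = 1−2m ⇒ s = -0.876/-0.028 = 31.2857.
So shape1 = μs = 28.47, shape2 = (1−μ)s = 2.82.

shape1 = 28.47, shape2 = 2.82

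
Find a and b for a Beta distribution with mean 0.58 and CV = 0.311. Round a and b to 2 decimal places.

a = 3.76, b = 2.72

σ = CV·μ = 0.311×0.58 = 0.18038, so σ² = 0.032537.
s+1 = μ(1−μ)/σ² = 0.2436/0.032537 = 7.4869, so s = a+b = 6.4869.
a = μs = 3.76, b = (1−μ)s = 2.72.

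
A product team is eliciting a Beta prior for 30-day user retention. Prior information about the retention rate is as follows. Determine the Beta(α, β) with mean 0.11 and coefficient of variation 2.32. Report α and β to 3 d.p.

σ = CV·μ = 2.32×0.11 = 0.25520, so σ² = 0.065127.
s+1 = μ(1−μ)/σ² = 0.0979/0.065127 = 1.5032, so s = α+β = 0.5032.
α = μs = 0.055, β = (1−μ)s = 0.448.

α = 0.055, β = 0.448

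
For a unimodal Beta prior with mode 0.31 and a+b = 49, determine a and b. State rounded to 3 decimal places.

For a,b>1 the mode is (a−1)/(a+b−2), so a = mode·(κ−2)+1 = 0.31×47+1 = 15.570.
And b = (1−mode)·(κ−2)+1 = 0.69×47+1 = 33.430.

a = 15.570, b = 33.430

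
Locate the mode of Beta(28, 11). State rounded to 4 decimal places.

0.7297

With α,β > 1, mode = (α−1)/(α+β−2) = 27/37 = 0.7297.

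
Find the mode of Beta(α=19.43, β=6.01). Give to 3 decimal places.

With α,β > 1, mode = (α−1)/(α+β−2) = 18.43/23.44 = 0.786.

0.786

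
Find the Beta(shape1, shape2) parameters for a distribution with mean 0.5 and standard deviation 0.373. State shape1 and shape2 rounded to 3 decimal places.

shape1 = 0.398, shape2 = 0.398

Variance = 0.373² = 0.139129. The moment-matching identity shape1+shape2 = μ(1−μ)/Var − 1 gives
shape1+shape2 = 0.25/0.139129 − 1 = 0.7969, so shape1 = μ·0.7969 = 0.398 and shape2 = (1−μ)·0.7969 = 0.398.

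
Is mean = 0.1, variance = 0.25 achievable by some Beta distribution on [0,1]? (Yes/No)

The Beta variance bound is σ² < μ(1−μ).
Here μ(1−μ) = 0.1×0.9 = 0.09, and 0.25 ≥ 0.09.

No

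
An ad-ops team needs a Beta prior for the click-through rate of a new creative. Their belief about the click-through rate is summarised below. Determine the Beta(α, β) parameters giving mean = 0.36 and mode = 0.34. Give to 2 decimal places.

α = 5.76, β = 10.24

With s = α+β: μ = α/s and mode = (α−1)/(s−2). Eliminating α = μs,
μs − 1 = m(s−2) ⇒ s(μ−m) = 1−2m ⇒ s = 0.32/0.02 = 16.0000.
So α = μs = 5.76, β = (1−μ)s = 10.24.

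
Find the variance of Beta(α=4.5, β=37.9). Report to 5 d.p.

α+β = 42.4 and αβ = 170.55, so Var = αβ/[(α+β)²(α+β+1)] = 170.55/78022.784 = 0.00219.

0.00219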